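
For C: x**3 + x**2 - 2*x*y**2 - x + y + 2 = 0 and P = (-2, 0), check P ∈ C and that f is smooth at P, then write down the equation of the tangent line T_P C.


Tangent line at P: 7*x + y + 14 = 0.

Step 1: f(-2, 0) = 0, so P lies on C.
Step 2: partial derivatives
  f_x(x, y) = 3*x**2 + 2*x - 2*y**2 - 1, f_y(x, y) = -4*x*y + 1.
  f_x(P) = 7, f_y(P) = 1 (gradient nonzero, so P is smooth).
Step 3: tangent line at P: 7·(x − -2) + 1·(y − 0) = 0.
Expanding: 7*x + y + 14 = 0.


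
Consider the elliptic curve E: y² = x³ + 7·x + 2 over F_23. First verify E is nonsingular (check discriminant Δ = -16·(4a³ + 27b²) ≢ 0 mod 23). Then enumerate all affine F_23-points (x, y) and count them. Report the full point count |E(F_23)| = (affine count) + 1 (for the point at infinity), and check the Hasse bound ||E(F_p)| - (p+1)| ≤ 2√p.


Affine points = {(0, 5), (0, 18), (2, 1), (2, 22), (3, 2), (3, 21), (4, 5), (4, 18), (5, 1), (5, 22), (7, 7), (7, 16), (8, 8), (8, 15), (9, 9), (9, 14), (13, 6), (13, 17), (15, 3), (15, 20), (16, 1), (16, 22), (18, 7), (18, 16), (19, 5), (19, 18), (20, 0), (21, 7), (21, 16)}; affine count = 29; |E(F_23)| = 30.

Discriminant check: Δ ∝ 4a³ + 27b² = 4·7³ + 27·2² = 4·343 + 27·4 ≡ 8 (mod 23). Nonzero ⇒ E is nonsingular.
For each x ∈ F_23, compute rhs = x³ + 7·x + 2 mod 23, then count y ∈ F_23 with y² ≡ rhs.
  x = 0: rhs = 2, matching y values: 5, 18 (2 points).
  x = 1: rhs = 10, matching y values: none (0 points).
  x = 2: rhs = 1, matching y values: 1, 22 (2 points).
  x = 3: rhs = 4, matching y values: 2, 21 (2 points).
  x = 4: rhs = 2, matching y values: 5, 18 (2 points).
  x = 5: rhs = 1, matching y values: 1, 22 (2 points).
  x = 6: rhs = 7, matching y values: none (0 points).
  x = 7: rhs = 3, matching y values: 7, 16 (2 points).
  x = 8: rhs = 18, matching y values: 8, 15 (2 points).
  x = 9: rhs = 12, matching y values: 9, 14 (2 points).
  x = 10: rhs = 14, matching y values: none (0 points).
  x = 11: rhs = 7, matching y values: none (0 points).
  x = 12: rhs = 20, matching y values: none (0 points).
  x = 13: rhs = 13, matching y values: 6, 17 (2 points).
  x = 14: rhs = 15, matching y values: none (0 points).
  x = 15: rhs = 9, matching y values: 3, 20 (2 points).
  x = 16: rhs = 1, matching y values: 1, 22 (2 points).
  x = 17: rhs = 20, matching y values: none (0 points).
  x = 18: rhs = 3, matching y values: 7, 16 (2 points).
  x = 19: rhs = 2, matching y values: 5, 18 (2 points).
  x = 20: rhs = 0, matching y values: 0 (1 points).
  x = 21: rhs = 3, matching y values: 7, 16 (2 points).
  x = 22: rhs = 17, matching y values: none (0 points).
Total affine count: 29.
Full point count |E(F_23)| = 29 + 1 = 30.
Hasse bound: |30 − (23+1)| = |6| = 6 ≤ 2√23 ≈ 9.5917 ✓.


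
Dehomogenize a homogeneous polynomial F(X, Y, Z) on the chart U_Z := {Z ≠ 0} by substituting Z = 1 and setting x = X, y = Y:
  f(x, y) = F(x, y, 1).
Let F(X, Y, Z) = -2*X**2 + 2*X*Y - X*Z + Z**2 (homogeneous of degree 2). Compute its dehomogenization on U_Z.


f(x, y) = -2*x**2 + 2*x*y - x + 1

On U_Z we set Z = 1. Each monomial c·X^i·Y^j·Z^k in F becomes c·x^i·y^j·1^k = c·x^i·y^j.
Substituting Z = 1: F(X, Y, 1) = -2*x**2 + 2*x*y - x + 1.
Note: deg(f) ≤ deg(F) = 2; strict inequality happens when F is divisible by Z (lost terms).


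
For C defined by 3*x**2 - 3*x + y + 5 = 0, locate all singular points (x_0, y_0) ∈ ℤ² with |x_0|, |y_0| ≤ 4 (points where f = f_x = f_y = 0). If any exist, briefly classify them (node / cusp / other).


No singular points in the scanned grid; C is smooth there.

Compute partial derivatives:
  f_x = 6*x - 3.
  f_y = 1.
f_y = 1 is a nonzero constant, so f_y never vanishes: no point (x, y) can satisfy f = f_x = f_y = 0. In particular no (x, y) ∈ {−4, ..., 4}² is singular; the curve is smooth.


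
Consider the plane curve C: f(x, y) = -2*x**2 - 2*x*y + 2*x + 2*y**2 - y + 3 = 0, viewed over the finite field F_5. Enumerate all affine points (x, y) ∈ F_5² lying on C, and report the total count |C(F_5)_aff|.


Affine F_5-points: {(1, 2), (3, 2), (3, 4), (4, 3), (4, 4)}; count = 5.

For each of the 25 pairs (x, y) ∈ F_5², evaluate f(x, y) mod 5. Record the zeros.
  x = 0: [0↦3, 1↦4, 2↦4, 3↦3, 4↦1]  zeros at y ∈ ∅
  x = 1: [0↦3, 1↦2, 2↦0, 3↦2, 4↦3]  zeros at y ∈ {2}
  x = 2: [0↦4, 1↦1, 2↦2, 3↦2, 4↦1]  zeros at y ∈ ∅
  x = 3: [0↦1, 1↦1, 2↦0, 3↦3, 4↦0]  zeros at y ∈ {2, 4}
  x = 4: [0↦4, 1↦2, 2↦4, 3↦0, 4↦0]  zeros at y ∈ {3, 4}
Collecting zeros: affine points = {(1, 2), (3, 2), (3, 4), (4, 3), (4, 4)}.
Total count |C(F_5)_aff| = 5.


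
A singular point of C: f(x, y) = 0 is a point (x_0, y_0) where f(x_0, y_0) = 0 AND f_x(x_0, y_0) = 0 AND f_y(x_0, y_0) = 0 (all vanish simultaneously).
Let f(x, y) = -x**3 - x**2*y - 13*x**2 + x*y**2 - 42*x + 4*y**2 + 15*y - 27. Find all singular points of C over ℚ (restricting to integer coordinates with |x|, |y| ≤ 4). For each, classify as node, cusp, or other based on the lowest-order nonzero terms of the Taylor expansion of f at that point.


Singular points: {(-3, -3)}; classification: node.

Compute partial derivatives:
  f_x = -3*x**2 - 2*x*y - 26*x + y**2 - 42.
  f_y = -x**2 + 2*x*y + 8*y + 15.
Scan x_0 ∈ {−4, ..., 4}. For each x_0, f_y(x_0, y) is a polynomial in y; find its integer roots y ∈ {−4, ..., 4}, then test f_x and f at those candidates.
  x = -4: f_y(-4, y) = -1; no integer root y with |y| ≤ 4.
  x = -3: f_y(-3, y) = 2*y + 6; vanishes at y ∈ {-3}. (-3, -3): f_x = 0, f = 0 — SINGULAR.
  x = -2: f_y(-2, y) = 4*y + 11; no integer root y with |y| ≤ 4.
  x = -1: f_y(-1, y) = 6*y + 14; no integer root y with |y| ≤ 4.
  x = 0: f_y(0, y) = 8*y + 15; no integer root y with |y| ≤ 4.
  x = 1: f_y(1, y) = 10*y + 14; no integer root y with |y| ≤ 4.
  x = 2: f_y(2, y) = 12*y + 11; no integer root y with |y| ≤ 4.
  x = 3: f_y(3, y) = 14*y + 6; no integer root y with |y| ≤ 4.
  x = 4: f_y(4, y) = 16*y - 1; no integer root y with |y| ≤ 4.
Only singular point on the grid: (-3, -3).
Classify: substitute x = -3 + u, y = -3 + v and expand: f = -u**3 - u**2*v - u**2 + u*v**2 + v**2.
No constant or linear terms (consistent with a singular point). Quadratic part: -u**2 + v**2. Cubic part: -u**3 - u**2*v + u*v**2.
The quadratic part v**2 - u**2 = (v − u)(v + u) splits into two distinct linear factors, so there are two distinct tangent lines y − -3 = ±(x − -3) — this is a node (ordinary double point).
Classification: node.


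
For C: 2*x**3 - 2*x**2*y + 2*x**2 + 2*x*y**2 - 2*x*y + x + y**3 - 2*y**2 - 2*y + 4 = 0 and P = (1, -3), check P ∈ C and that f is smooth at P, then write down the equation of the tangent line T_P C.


Tangent line at P: 47*x + 21*y + 16 = 0.

Step 1: f(1, -3) = 0, so P lies on C.
Step 2: partial derivatives
  f_x(x, y) = 6*x**2 - 4*x*y + 4*x + 2*y**2 - 2*y + 1, f_y(x, y) = -2*x**2 + 4*x*y - 2*x + 3*y**2 - 4*y - 2.
  f_x(P) = 47, f_y(P) = 21 (gradient nonzero, so P is smooth).
Step 3: tangent line at P: 47·(x − 1) + 21·(y − -3) = 0.
Expanding: 47*x + 21*y + 16 = 0.


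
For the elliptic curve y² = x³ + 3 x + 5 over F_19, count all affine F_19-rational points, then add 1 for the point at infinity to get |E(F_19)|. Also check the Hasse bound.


Affine points = {(0, 9), (0, 10), (1, 3), (1, 16), (2, 0), (4, 9), (4, 10), (6, 7), (6, 12), (8, 3), (8, 16), (9, 1), (9, 18), (10, 3), (10, 16), (11, 1), (11, 18), (14, 6), (14, 13), (15, 9), (15, 10), (16, 8), (16, 11), (18, 1), (18, 18)}; affine count = 25; |E(F_19)| = 26.

Discriminant check: Δ ∝ 4a³ + 27b² = 4·3³ + 27·5² = 4·27 + 27·25 ≡ 4 (mod 19). Nonzero ⇒ E is nonsingular.
For each x ∈ F_19, compute rhs = x³ + 3·x + 5 mod 19, then count y ∈ F_19 with y² ≡ rhs.
  x = 0: rhs = 5, matching y values: 9, 10 (2 points).
  x = 1: rhs = 9, matching y values: 3, 16 (2 points).
  x = 2: rhs = 0, matching y values: 0 (1 points).
  x = 3: rhs = 3, matching y values: none (0 points).
  x = 4: rhs = 5, matching y values: 9, 10 (2 points).
  x = 5: rhs = 12, matching y values: none (0 points).
  x = 6: rhs = 11, matching y values: 7, 12 (2 points).
  x = 7: rhs = 8, matching y values: none (0 points).
  x = 8: rhs = 9, matching y values: 3, 16 (2 points).
  x = 9: rhs = 1, matching y values: 1, 18 (2 points).
  x = 10: rhs = 9, matching y values: 3, 16 (2 points).
  x = 11: rhs = 1, matching y values: 1, 18 (2 points).
  x = 12: rhs = 2, matching y values: none (0 points).
  x = 13: rhs = 18, matching y values: none (0 points).
  x = 14: rhs = 17, matching y values: 6, 13 (2 points).
  x = 15: rhs = 5, matching y values: 9, 10 (2 points).
  x = 16: rhs = 7, matching y values: 8, 11 (2 points).
  x = 17: rhs = 10, matching y values: none (0 points).
  x = 18: rhs = 1, matching y values: 1, 18 (2 points).
Total affine count: 25.
Full point count |E(F_19)| = 25 + 1 = 26.
Hasse bound: |26 − (19+1)| = |6| = 6 ≤ 2√19 ≈ 8.7178 ✓.


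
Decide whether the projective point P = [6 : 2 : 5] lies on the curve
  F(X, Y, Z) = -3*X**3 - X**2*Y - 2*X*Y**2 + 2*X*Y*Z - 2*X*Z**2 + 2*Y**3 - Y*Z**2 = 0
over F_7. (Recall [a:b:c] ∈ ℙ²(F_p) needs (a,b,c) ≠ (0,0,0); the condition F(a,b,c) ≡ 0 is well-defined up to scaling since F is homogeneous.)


F(6,2,5) ≡ 5 (mod 7); P is NOT on the curve.

Evaluate F(6, 2, 5) term-by-term (mod 7).
  -3*X**3 ↦ -3·216·1·1 = -648
  -X**2*Y ↦ -1·36·2·1 = -72
  -2*X*Y**2 ↦ -2·6·4·1 = -48
  2*X*Y*Z ↦ 2·6·2·5 = 120
  -2*X*Z**2 ↦ -2·6·1·25 = -300
  2*Y**3 ↦ 2·1·8·1 = 16
  -Y*Z**2 ↦ -1·1·2·25 = -50
Sum: F(6, 2, 5) = (-648) + (-72) + (-48) + (120) + (-300) + (16) + (-50) = -982.
Reducing mod 7: -982 ≡ 5 (mod 7).
Since F(a, b, c) ≡ 5 ≠ 0 (mod 7), P does NOT lie on the curve.


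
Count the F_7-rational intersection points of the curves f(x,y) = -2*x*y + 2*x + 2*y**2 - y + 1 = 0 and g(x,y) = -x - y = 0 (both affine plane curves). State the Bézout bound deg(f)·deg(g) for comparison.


Common zeros: {(4, 3)}; count = 1; Bézout bound = 2.

deg(f) = 2, deg(g) = 1, so Bézout bound = 2.
Scan x ∈ F_7. For each x, list the y ∈ F_7 with f(x, y) ≡ 0 and those with g(x, y) ≡ 0 (mod 7); the common zeros in that column are the intersection.
  x = 0: f ≡ 0 at y ∈ {2}; g ≡ 0 at y ∈ {0}; common: ∅.
  x = 1: f ≡ 0 at y ∈ ∅; g ≡ 0 at y ∈ {6}; common: ∅.
  x = 2: f ≡ 0 at y ∈ ∅; g ≡ 0 at y ∈ {5}; common: ∅.
  x = 3: f ≡ 0 at y ∈ {0}; g ≡ 0 at y ∈ {4}; common: ∅.
  x = 4: f ≡ 0 at y ∈ {3, 5}; g ≡ 0 at y ∈ {3}; common: {3}.
  x = 5: f ≡ 0 at y ∈ ∅; g ≡ 0 at y ∈ {2}; common: ∅.
  x = 6: f ≡ 0 at y ∈ {4, 6}; g ≡ 0 at y ∈ {1}; common: ∅.
Collecting: common zeros = {(4, 3)}, so the count is 1.
Comparison with the Bézout bound: 1 ≤ 2 = deg(f)·deg(g), as expected for curves with no common component (the affine F_7-count falls short of the bound because intersections may lie at infinity, over extension fields, or carry multiplicity).


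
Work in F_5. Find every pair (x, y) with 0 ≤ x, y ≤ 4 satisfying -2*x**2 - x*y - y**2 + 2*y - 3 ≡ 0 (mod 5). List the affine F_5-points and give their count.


Affine F_5-points: {(1, 0), (1, 1), (2, 2), (2, 3), (4, 0), (4, 3)}; count = 6.

For each of the 25 pairs (x, y) ∈ F_5², evaluate f(x, y) mod 5. Record the zeros.
  x = 0: [0↦2, 1↦3, 2↦2, 3↦4, 4↦4]  zeros at y ∈ ∅
  x = 1: [0↦0, 1↦0, 2↦3, 3↦4, 4↦3]  zeros at y ∈ {0, 1}
  x = 2: [0↦4, 1↦3, 2↦0, 3↦0, 4↦3]  zeros at y ∈ {2, 3}
  x = 3: [0↦4, 1↦2, 2↦3, 3↦2, 4↦4]  zeros at y ∈ ∅
  x = 4: [0↦0, 1↦2, 2↦2, 3↦0, 4↦1]  zeros at y ∈ {0, 3}
Collecting zeros: affine points = {(1, 0), (1, 1), (2, 2), (2, 3), (4, 0), (4, 3)}.
Total count |C(F_5)_aff| = 6.


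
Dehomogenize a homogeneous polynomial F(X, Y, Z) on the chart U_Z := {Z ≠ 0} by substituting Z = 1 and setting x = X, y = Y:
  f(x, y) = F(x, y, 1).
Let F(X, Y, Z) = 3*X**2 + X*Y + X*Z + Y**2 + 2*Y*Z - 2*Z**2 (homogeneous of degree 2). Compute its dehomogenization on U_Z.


f(x, y) = 3*x**2 + x*y + x + y**2 + 2*y - 2

On U_Z we set Z = 1. Each monomial c·X^i·Y^j·Z^k in F becomes c·x^i·y^j·1^k = c·x^i·y^j.
Substituting Z = 1: F(X, Y, 1) = 3*x**2 + x*y + x + y**2 + 2*y - 2.
Note: deg(f) ≤ deg(F) = 2; strict inequality happens when F is divisible by Z (lost terms).


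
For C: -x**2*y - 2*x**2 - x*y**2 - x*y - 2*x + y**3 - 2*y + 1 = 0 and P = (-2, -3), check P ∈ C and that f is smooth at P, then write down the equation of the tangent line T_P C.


Tangent line at P: -12*x + 11*y + 9 = 0.

Step 1: f(-2, -3) = 0, so P lies on C.
Step 2: partial derivatives
  f_x(x, y) = -2*x*y - 4*x - y**2 - y - 2, f_y(x, y) = -x**2 - 2*x*y - x + 3*y**2 - 2.
  f_x(P) = -12, f_y(P) = 11 (gradient nonzero, so P is smooth).
Step 3: tangent line at P: -12·(x − -2) + 11·(y − -3) = 0.
Expanding: -12*x + 11*y + 9 = 0.


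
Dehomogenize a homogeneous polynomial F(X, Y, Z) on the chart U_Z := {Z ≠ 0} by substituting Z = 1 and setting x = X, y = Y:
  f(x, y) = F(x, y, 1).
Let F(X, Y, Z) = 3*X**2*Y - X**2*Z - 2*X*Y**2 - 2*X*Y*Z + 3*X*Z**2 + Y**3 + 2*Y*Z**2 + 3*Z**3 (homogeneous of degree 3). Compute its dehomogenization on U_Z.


f(x, y) = 3*x**2*y - x**2 - 2*x*y**2 - 2*x*y + 3*x + y**3 + 2*y + 3

On U_Z we set Z = 1. Each monomial c·X^i·Y^j·Z^k in F becomes c·x^i·y^j·1^k = c·x^i·y^j.
Substituting Z = 1: F(X, Y, 1) = 3*x**2*y - x**2 - 2*x*y**2 - 2*x*y + 3*x + y**3 + 2*y + 3.
Note: deg(f) ≤ deg(F) = 3; strict inequality happens when F is divisible by Z (lost terms).


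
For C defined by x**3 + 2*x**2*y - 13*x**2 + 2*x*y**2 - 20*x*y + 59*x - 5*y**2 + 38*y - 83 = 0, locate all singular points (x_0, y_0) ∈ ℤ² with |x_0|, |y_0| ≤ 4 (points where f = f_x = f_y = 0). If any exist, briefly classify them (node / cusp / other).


Singular points: {(3, 2)}; classification: cusp.

Compute partial derivatives:
  f_x = 3*x**2 + 4*x*y - 26*x + 2*y**2 - 20*y + 59.
  f_y = 2*x**2 + 4*x*y - 20*x - 10*y + 38.
Scan x_0 ∈ {−4, ..., 4}. For each x_0, f_y(x_0, y) is a polynomial in y; find its integer roots y ∈ {−4, ..., 4}, then test f_x and f at those candidates.
  x = -4: f_y(-4, y) = 150 - 26*y; no integer root y with |y| ≤ 4.
  x = -3: f_y(-3, y) = 116 - 22*y; no integer root y with |y| ≤ 4.
  x = -2: f_y(-2, y) = 86 - 18*y; no integer root y with |y| ≤ 4.
  x = -1: f_y(-1, y) = 60 - 14*y; no integer root y with |y| ≤ 4.
  x = 0: f_y(0, y) = 38 - 10*y; no integer root y with |y| ≤ 4.
  x = 1: f_y(1, y) = 20 - 6*y; no integer root y with |y| ≤ 4.
  x = 2: f_y(2, y) = 6 - 2*y; vanishes at y ∈ {3}. (2, 3): f_x = 1 ≠ 0.
  x = 3: f_y(3, y) = 2*y - 4; vanishes at y ∈ {2}. (3, 2): f_x = 0, f = 0 — SINGULAR.
  x = 4: f_y(4, y) = 6*y - 10; no integer root y with |y| ≤ 4.
Only singular point on the grid: (3, 2).
Classify: substitute x = 3 + u, y = 2 + v and expand: f = u**3 + 2*u**2*v + 2*u*v**2 + v**2.
No constant or linear terms (consistent with a singular point). Quadratic part: v**2. Cubic part: u**3 + 2*u**2*v + 2*u*v**2.
The quadratic part v**2 is a perfect square, so there is a single (double) tangent line v = 0, i.e. y = 2. Restricting the cubic part to that line (v = 0) leaves u**3 ≠ 0, so f is not divisible by v and the branch is v² ≈ -u**3 to lowest order — this is a cusp.
Classification: cusp.


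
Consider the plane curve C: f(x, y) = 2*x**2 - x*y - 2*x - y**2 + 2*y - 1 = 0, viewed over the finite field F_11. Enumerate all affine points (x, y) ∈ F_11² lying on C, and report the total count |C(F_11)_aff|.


Affine F_11-points: {(0, 1), (2, 5), (2, 6), (3, 0), (3, 10), (5, 4), (7, 1), (7, 5), (9, 0), (9, 4)}; count = 10.

For each of the 121 pairs (x, y) ∈ F_11², evaluate f(x, y) mod 11. Record the zeros.
  x = 0: [0↦10, 1↦0, 2↦10, 3↦7, 4↦2, 5↦6, 6↦8, 7↦8, 8↦6, 9↦2, 10↦7]  zeros at y ∈ {1}
  x = 1: [0↦10, 1↦10, 2↦8, 3↦4, 4↦9, 5↦1, 6↦2, 7↦1, 8↦9, 9↦4, 10↦8]  zeros at y ∈ ∅
  x = 2: [0↦3, 1↦2, 2↦10, 3↦5, 4↦9, 5↦0, 6↦0, 7↦9, 8↦5, 9↦10, 10↦2]  zeros at y ∈ {5, 6}
  x = 3: [0↦0, 1↦9, 2↦5, 3↦10, 4↦2, 5↦3, 6↦2, 7↦10, 8↦5, 9↦9, 10↦0]  zeros at y ∈ {0, 10}
  x = 4: [0↦1, 1↦9, 2↦4, 3↦8, 4↦10, 5↦10, 6↦8, 7↦4, 8↦9, 9↦1, 10↦2]  zeros at y ∈ ∅
  x = 5: [0↦6, 1↦2, 2↦7, 3↦10, 4↦0, 5↦10, 6↦7, 7↦2, 8↦6, 9↦8, 10↦8]  zeros at y ∈ {4}
  x = 6: [0↦4, 1↦10, 2↦3, 3↦5, 4↦5, 5↦3, 6↦10, 7↦4, 8↦7, 9↦8, 10↦7]  zeros at y ∈ ∅
  x = 7: [0↦6, 1↦0, 2↦3, 3↦4, 4↦3, 5↦0, 6↦6, 7↦10, 8↦1, 9↦1, 10↦10]  zeros at y ∈ {1, 5}
  x = 8: [0↦1, 1↦5, 2↦7, 3↦7, 4↦5, 5↦1, 6↦6, 7↦9, 8↦10, 9↦9, 10↦6]  zeros at y ∈ ∅
  x = 9: [0↦0, 1↦3, 2↦4, 3↦3, 4↦0, 5↦6, 6↦10, 7↦1, 8↦1, 9↦10, 10↦6]  zeros at y ∈ {0, 4}
  x = 10: [0↦3, 1↦5, 2↦5, 3↦3, 4↦10, 5↦4, 6↦7, 7↦8, 8↦7, 9↦4, 10↦10]  zeros at y ∈ ∅
Collecting zeros: affine points = {(0, 1), (2, 5), (2, 6), (3, 0), (3, 10), (5, 4), (7, 1), (7, 5), (9, 0), (9, 4)}.
Total count |C(F_11)_aff| = 10.


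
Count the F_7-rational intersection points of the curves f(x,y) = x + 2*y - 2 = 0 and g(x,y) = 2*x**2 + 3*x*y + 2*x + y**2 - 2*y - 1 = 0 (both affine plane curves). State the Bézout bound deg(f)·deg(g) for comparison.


Common zeros: ∅; count = 0; Bézout bound = 2.

deg(f) = 1, deg(g) = 2, so Bézout bound = 2.
Scan x ∈ F_7. For each x, list the y ∈ F_7 with f(x, y) ≡ 0 and those with g(x, y) ≡ 0 (mod 7); the common zeros in that column are the intersection.
  x = 0: f ≡ 0 at y ∈ {1}; g ≡ 0 at y ∈ {4, 5}; common: ∅.
  x = 1: f ≡ 0 at y ∈ {4}; g ≡ 0 at y ∈ ∅; common: ∅.
  x = 2: f ≡ 0 at y ∈ {0}; g ≡ 0 at y ∈ {5}; common: ∅.
  x = 3: f ≡ 0 at y ∈ {3}; g ≡ 0 at y ∈ ∅; common: ∅.
  x = 4: f ≡ 0 at y ∈ {6}; g ≡ 0 at y ∈ {2}; common: ∅.
  x = 5: f ≡ 0 at y ∈ {2}; g ≡ 0 at y ∈ ∅; common: ∅.
  x = 6: f ≡ 0 at y ∈ {5}; g ≡ 0 at y ∈ {2, 3}; common: ∅.
Collecting: common zeros = ∅, so the count is 0.
Comparison with the Bézout bound: 0 ≤ 2 = deg(f)·deg(g), as expected for curves with no common component (the affine F_7-count falls short of the bound because intersections may lie at infinity, over extension fields, or carry multiplicity).


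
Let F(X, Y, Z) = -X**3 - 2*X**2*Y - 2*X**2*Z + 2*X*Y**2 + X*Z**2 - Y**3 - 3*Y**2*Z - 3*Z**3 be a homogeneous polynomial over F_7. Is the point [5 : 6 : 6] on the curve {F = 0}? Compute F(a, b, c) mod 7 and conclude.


F(5,6,6) ≡ 4 (mod 7); P is NOT on the curve.

Evaluate F(5, 6, 6) term-by-term (mod 7).
  -X**3 ↦ -1·125·1·1 = -125
  -2*X**2*Y ↦ -2·25·6·1 = -300
  -2*X**2*Z ↦ -2·25·1·6 = -300
  2*X*Y**2 ↦ 2·5·36·1 = 360
  X*Z**2 ↦ 1·5·1·36 = 180
  -Y**3 ↦ -1·1·216·1 = -216
  -3*Y**2*Z ↦ -3·1·36·6 = -648
  -3*Z**3 ↦ -3·1·1·216 = -648
Sum: F(5, 6, 6) = (-125) + (-300) + (-300) + (360) + (180) + (-216) + (-648) + (-648) = -1697.
Reducing mod 7: -1697 ≡ 4 (mod 7).
Since F(a, b, c) ≡ 4 ≠ 0 (mod 7), P does NOT lie on the curve.


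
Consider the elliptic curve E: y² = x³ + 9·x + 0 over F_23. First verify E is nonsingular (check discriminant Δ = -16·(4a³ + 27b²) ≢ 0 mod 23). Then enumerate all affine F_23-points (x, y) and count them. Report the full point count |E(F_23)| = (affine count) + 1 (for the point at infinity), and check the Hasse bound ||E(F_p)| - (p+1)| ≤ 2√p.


Affine points = {(0, 0), (2, 7), (2, 16), (3, 10), (3, 13), (4, 10), (4, 13), (5, 3), (5, 20), (8, 3), (8, 20), (10, 3), (10, 20), (11, 2), (11, 21), (14, 8), (14, 15), (16, 10), (16, 13), (17, 11), (17, 12), (22, 6), (22, 17)}; affine count = 23; |E(F_23)| = 24.

Discriminant check: Δ ∝ 4a³ + 27b² = 4·9³ + 27·0² = 4·729 + 27·0 ≡ 18 (mod 23). Nonzero ⇒ E is nonsingular.
For each x ∈ F_23, compute rhs = x³ + 9·x + 0 mod 23, then count y ∈ F_23 with y² ≡ rhs.
  x = 0: rhs = 0, matching y values: 0 (1 points).
  x = 1: rhs = 10, matching y values: none (0 points).
  x = 2: rhs = 3, matching y values: 7, 16 (2 points).
  x = 3: rhs = 8, matching y values: 10, 13 (2 points).
  x = 4: rhs = 8, matching y values: 10, 13 (2 points).
  x = 5: rhs = 9, matching y values: 3, 20 (2 points).
  x = 6: rhs = 17, matching y values: none (0 points).
  x = 7: rhs = 15, matching y values: none (0 points).
  x = 8: rhs = 9, matching y values: 3, 20 (2 points).
  x = 9: rhs = 5, matching y values: none (0 points).
  x = 10: rhs = 9, matching y values: 3, 20 (2 points).
  x = 11: rhs = 4, matching y values: 2, 21 (2 points).
  x = 12: rhs = 19, matching y values: none (0 points).
  x = 13: rhs = 14, matching y values: none (0 points).
  x = 14: rhs = 18, matching y values: 8, 15 (2 points).
  x = 15: rhs = 14, matching y values: none (0 points).
  x = 16: rhs = 8, matching y values: 10, 13 (2 points).
  x = 17: rhs = 6, matching y values: 11, 12 (2 points).
  x = 18: rhs = 14, matching y values: none (0 points).
  x = 19: rhs = 15, matching y values: none (0 points).
  x = 20: rhs = 15, matching y values: none (0 points).
  x = 21: rhs = 20, matching y values: none (0 points).
  x = 22: rhs = 13, matching y values: 6, 17 (2 points).
Total affine count: 23.
Full point count |E(F_23)| = 23 + 1 = 24.
Hasse bound: |24 − (23+1)| = |0| = 0 ≤ 2√23 ≈ 9.5917 ✓.


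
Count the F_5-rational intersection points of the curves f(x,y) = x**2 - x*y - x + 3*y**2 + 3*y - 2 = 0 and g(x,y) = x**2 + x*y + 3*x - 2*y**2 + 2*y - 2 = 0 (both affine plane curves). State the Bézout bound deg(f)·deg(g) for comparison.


Common zeros: {(4, 2)}; count = 1; Bézout bound = 4.

deg(f) = 2, deg(g) = 2, so Bézout bound = 4.
Scan x ∈ F_5. For each x, list the y ∈ F_5 with f(x, y) ≡ 0 and those with g(x, y) ≡ 0 (mod 5); the common zeros in that column are the intersection.
  x = 0: f ≡ 0 at y ∈ ∅; g ≡ 0 at y ∈ ∅; common: ∅.
  x = 1: f ≡ 0 at y ∈ ∅; g ≡ 0 at y ∈ {2}; common: ∅.
  x = 2: f ≡ 0 at y ∈ {0, 3}; g ≡ 0 at y ∈ {1}; common: ∅.
  x = 3: f ≡ 0 at y ∈ ∅; g ≡ 0 at y ∈ ∅; common: ∅.
  x = 4: f ≡ 0 at y ∈ {0, 2}; g ≡ 0 at y ∈ {1, 2}; common: {2}.
Collecting: common zeros = {(4, 2)}, so the count is 1.
Comparison with the Bézout bound: 1 ≤ 4 = deg(f)·deg(g), as expected for curves with no common component (the affine F_5-count falls short of the bound because intersections may lie at infinity, over extension fields, or carry multiplicity).


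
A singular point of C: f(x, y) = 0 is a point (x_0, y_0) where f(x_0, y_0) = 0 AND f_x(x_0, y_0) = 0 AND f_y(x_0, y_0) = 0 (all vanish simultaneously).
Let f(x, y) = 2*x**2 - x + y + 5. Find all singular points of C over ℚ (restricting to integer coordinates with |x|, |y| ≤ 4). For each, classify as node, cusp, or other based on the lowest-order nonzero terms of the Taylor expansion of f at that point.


No singular points in the scanned grid; C is smooth there.

Compute partial derivatives:
  f_x = 4*x - 1.
  f_y = 1.
f_y = 1 is a nonzero constant, so f_y never vanishes: no point (x, y) can satisfy f = f_x = f_y = 0. In particular no (x, y) ∈ {−4, ..., 4}² is singular; the curve is smooth.


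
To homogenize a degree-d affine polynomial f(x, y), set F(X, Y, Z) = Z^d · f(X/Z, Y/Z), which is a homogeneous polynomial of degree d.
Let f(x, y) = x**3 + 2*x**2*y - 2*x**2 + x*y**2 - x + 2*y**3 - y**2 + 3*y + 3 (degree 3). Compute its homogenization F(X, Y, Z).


F(X, Y, Z) = X**3 + 2*X**2*Y - 2*X**2*Z + X*Y**2 - X*Z**2 + 2*Y**3 - Y**2*Z + 3*Y*Z**2 + 3*Z**3

deg(f) = 3.
Substitute x = X/Z, y = Y/Z into f, then multiply by Z^3.
  monomial 1·x^3·y^0 ↦ 1·X^3·Y^0·Z^0.
  monomial 2·x^2·y^1 ↦ 2·X^2·Y^1·Z^0.
  monomial -2·x^2·y^0 ↦ -2·X^2·Y^0·Z^1.
  monomial 1·x^1·y^2 ↦ 1·X^1·Y^2·Z^0.
  monomial -1·x^1·y^0 ↦ -1·X^1·Y^0·Z^2.
  monomial 2·x^0·y^3 ↦ 2·X^0·Y^3·Z^0.
  monomial -1·x^0·y^2 ↦ -1·X^0·Y^2·Z^1.
  monomial 3·x^0·y^1 ↦ 3·X^0·Y^1·Z^2.
  monomial 3·x^0·y^0 ↦ 3·X^0·Y^0·Z^3.
Collecting: F(X, Y, Z) = X**3 + 2*X**2*Y - 2*X**2*Z + X*Y**2 - X*Z**2 + 2*Y**3 - Y**2*Z + 3*Y*Z**2 + 3*Z**3.


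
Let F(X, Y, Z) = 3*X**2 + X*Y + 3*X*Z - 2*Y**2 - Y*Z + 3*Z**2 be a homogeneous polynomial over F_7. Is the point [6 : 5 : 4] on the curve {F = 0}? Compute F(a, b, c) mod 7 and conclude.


F(6,5,4) ≡ 6 (mod 7); P is NOT on the curve.

Evaluate F(6, 5, 4) term-by-term (mod 7).
  3*X**2 ↦ 3·36·1·1 = 108
  X*Y ↦ 1·6·5·1 = 30
  3*X*Z ↦ 3·6·1·4 = 72
  -2*Y**2 ↦ -2·1·25·1 = -50
  -Y*Z ↦ -1·1·5·4 = -20
  3*Z**2 ↦ 3·1·1·16 = 48
Sum: F(6, 5, 4) = (108) + (30) + (72) + (-50) + (-20) + (48) = 188.
Reducing mod 7: 188 ≡ 6 (mod 7).
Since F(a, b, c) ≡ 6 ≠ 0 (mod 7), P does NOT lie on the curve.


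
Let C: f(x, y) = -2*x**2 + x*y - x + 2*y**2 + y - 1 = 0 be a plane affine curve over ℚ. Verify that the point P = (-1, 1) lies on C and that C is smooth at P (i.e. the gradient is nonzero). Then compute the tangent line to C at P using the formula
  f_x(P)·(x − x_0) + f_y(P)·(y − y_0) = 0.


Tangent line at P: 4*x + 4*y = 0.

Step 1: f(-1, 1) = 0, so P lies on C.
Step 2: partial derivatives
  f_x(x, y) = -4*x + y - 1, f_y(x, y) = x + 4*y + 1.
  f_x(P) = 4, f_y(P) = 4 (gradient nonzero, so P is smooth).
Step 3: tangent line at P: 4·(x − -1) + 4·(y − 1) = 0.
Expanding: 4*x + 4*y = 0.


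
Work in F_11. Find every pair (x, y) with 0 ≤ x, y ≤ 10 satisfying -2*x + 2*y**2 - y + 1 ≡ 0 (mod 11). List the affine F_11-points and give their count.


Affine F_11-points: {(0, 8), (0, 9), (1, 1), (1, 5), (2, 7), (2, 10), (6, 0), (6, 6), (8, 3), (9, 2), (9, 4)}; count = 11.

For each of the 121 pairs (x, y) ∈ F_11², evaluate f(x, y) mod 11. Record the zeros.
  x = 0: [0↦1, 1↦2, 2↦7, 3↦5, 4↦7, 5↦2, 6↦1, 7↦4, 8↦0, 9↦0, 10↦4]  zeros at y ∈ {8, 9}
  x = 1: [0↦10, 1↦0, 2↦5, 3↦3, 4↦5, 5↦0, 6↦10, 7↦2, 8↦9, 9↦9, 10↦2]  zeros at y ∈ {1, 5}
  x = 2: [0↦8, 1↦9, 2↦3, 3↦1, 4↦3, 5↦9, 6↦8, 7↦0, 8↦7, 9↦7, 10↦0]  zeros at y ∈ {7, 10}
  x = 3: [0↦6, 1↦7, 2↦1, 3↦10, 4↦1, 5↦7, 6↦6, 7↦9, 8↦5, 9↦5, 10↦9]  zeros at y ∈ ∅
  x = 4: [0↦4, 1↦5, 2↦10, 3↦8, 4↦10, 5↦5, 6↦4, 7↦7, 8↦3, 9↦3, 10↦7]  zeros at y ∈ ∅
  x = 5: [0↦2, 1↦3, 2↦8, 3↦6, 4↦8, 5↦3, 6↦2, 7↦5, 8↦1, 9↦1, 10↦5]  zeros at y ∈ ∅
  x = 6: [0↦0, 1↦1, 2↦6, 3↦4, 4↦6, 5↦1, 6↦0, 7↦3, 8↦10, 9↦10, 10↦3]  zeros at y ∈ {0, 6}
  x = 7: [0↦9, 1↦10, 2↦4, 3↦2, 4↦4, 5↦10, 6↦9, 7↦1, 8↦8, 9↦8, 10↦1]  zeros at y ∈ ∅
  x = 8: [0↦7, 1↦8, 2↦2, 3↦0, 4↦2, 5↦8, 6↦7, 7↦10, 8↦6, 9↦6, 10↦10]  zeros at y ∈ {3}
  x = 9: [0↦5, 1↦6, 2↦0, 3↦9, 4↦0, 5↦6, 6↦5, 7↦8, 8↦4, 9↦4, 10↦8]  zeros at y ∈ {2, 4}
  x = 10: [0↦3, 1↦4, 2↦9, 3↦7, 4↦9, 5↦4, 6↦3, 7↦6, 8↦2, 9↦2, 10↦6]  zeros at y ∈ ∅
Collecting zeros: affine points = {(0, 8), (0, 9), (1, 1), (1, 5), (2, 7), (2, 10), (6, 0), (6, 6), (8, 3), (9, 2), (9, 4)}.
Total count |C(F_11)_aff| = 11.


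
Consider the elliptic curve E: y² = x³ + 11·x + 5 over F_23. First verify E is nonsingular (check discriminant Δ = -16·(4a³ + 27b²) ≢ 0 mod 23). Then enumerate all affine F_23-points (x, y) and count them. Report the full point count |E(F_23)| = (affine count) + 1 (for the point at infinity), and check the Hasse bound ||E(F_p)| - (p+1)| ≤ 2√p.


Affine points = {(2, 9), (2, 14), (5, 1), (5, 22), (11, 10), (11, 13), (12, 5), (12, 18), (15, 7), (15, 16), (18, 3), (18, 20), (19, 9), (19, 14), (22, 4), (22, 19)}; affine count = 16; |E(F_23)| = 17.

Discriminant check: Δ ∝ 4a³ + 27b² = 4·11³ + 27·5² = 4·1331 + 27·25 ≡ 19 (mod 23). Nonzero ⇒ E is nonsingular.
For each x ∈ F_23, compute rhs = x³ + 11·x + 5 mod 23, then count y ∈ F_23 with y² ≡ rhs.
  x = 0: rhs = 5, matching y values: none (0 points).
  x = 1: rhs = 17, matching y values: none (0 points).
  x = 2: rhs = 12, matching y values: 9, 14 (2 points).
  x = 3: rhs = 19, matching y values: none (0 points).
  x = 4: rhs = 21, matching y values: none (0 points).
  x = 5: rhs = 1, matching y values: 1, 22 (2 points).
  x = 6: rhs = 11, matching y values: none (0 points).
  x = 7: rhs = 11, matching y values: none (0 points).
  x = 8: rhs = 7, matching y values: none (0 points).
  x = 9: rhs = 5, matching y values: none (0 points).
  x = 10: rhs = 11, matching y values: none (0 points).
  x = 11: rhs = 8, matching y values: 10, 13 (2 points).
  x = 12: rhs = 2, matching y values: 5, 18 (2 points).
  x = 13: rhs = 22, matching y values: none (0 points).
  x = 14: rhs = 5, matching y values: none (0 points).
  x = 15: rhs = 3, matching y values: 7, 16 (2 points).
  x = 16: rhs = 22, matching y values: none (0 points).
  x = 17: rhs = 22, matching y values: none (0 points).
  x = 18: rhs = 9, matching y values: 3, 20 (2 points).
  x = 19: rhs = 12, matching y values: 9, 14 (2 points).
  x = 20: rhs = 14, matching y values: none (0 points).
  x = 21: rhs = 21, matching y values: none (0 points).
  x = 22: rhs = 16, matching y values: 4, 19 (2 points).
Total affine count: 16.
Full point count |E(F_23)| = 16 + 1 = 17.
Hasse bound: |17 − (23+1)| = |-7| = 7 ≤ 2√23 ≈ 9.5917 ✓.


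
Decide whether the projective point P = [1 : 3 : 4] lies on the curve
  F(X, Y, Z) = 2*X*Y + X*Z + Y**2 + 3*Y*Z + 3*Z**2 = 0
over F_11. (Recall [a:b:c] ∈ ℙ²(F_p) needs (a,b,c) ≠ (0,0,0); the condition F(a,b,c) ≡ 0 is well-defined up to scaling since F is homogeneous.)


F(1,3,4) ≡ 4 (mod 11); P is NOT on the curve.

Evaluate F(1, 3, 4) term-by-term (mod 11).
  2*X*Y ↦ 2·1·3·1 = 6
  X*Z ↦ 1·1·1·4 = 4
  Y**2 ↦ 1·1·9·1 = 9
  3*Y*Z ↦ 3·1·3·4 = 36
  3*Z**2 ↦ 3·1·1·16 = 48
Sum: F(1, 3, 4) = (6) + (4) + (9) + (36) + (48) = 103.
Reducing mod 11: 103 ≡ 4 (mod 11).
Since F(a, b, c) ≡ 4 ≠ 0 (mod 11), P does NOT lie on the curve.


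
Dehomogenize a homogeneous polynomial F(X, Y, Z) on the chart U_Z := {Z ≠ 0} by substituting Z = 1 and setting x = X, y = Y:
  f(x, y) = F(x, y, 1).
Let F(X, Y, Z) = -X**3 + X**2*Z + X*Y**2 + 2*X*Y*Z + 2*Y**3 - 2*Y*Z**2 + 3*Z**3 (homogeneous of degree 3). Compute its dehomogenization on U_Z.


f(x, y) = -x**3 + x**2 + x*y**2 + 2*x*y + 2*y**3 - 2*y + 3

On U_Z we set Z = 1. Each monomial c·X^i·Y^j·Z^k in F becomes c·x^i·y^j·1^k = c·x^i·y^j.
Substituting Z = 1: F(X, Y, 1) = -x**3 + x**2 + x*y**2 + 2*x*y + 2*y**3 - 2*y + 3.
Note: deg(f) ≤ deg(F) = 3; strict inequality happens when F is divisible by Z (lost terms).


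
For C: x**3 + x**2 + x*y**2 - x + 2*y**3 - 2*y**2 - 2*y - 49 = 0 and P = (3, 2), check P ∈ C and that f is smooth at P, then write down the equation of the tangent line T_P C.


Tangent line at P: 36*x + 26*y - 160 = 0.

Step 1: f(3, 2) = 0, so P lies on C.
Step 2: partial derivatives
  f_x(x, y) = 3*x**2 + 2*x + y**2 - 1, f_y(x, y) = 2*x*y + 6*y**2 - 4*y - 2.
  f_x(P) = 36, f_y(P) = 26 (gradient nonzero, so P is smooth).
Step 3: tangent line at P: 36·(x − 3) + 26·(y − 2) = 0.
Expanding: 36*x + 26*y - 160 = 0.


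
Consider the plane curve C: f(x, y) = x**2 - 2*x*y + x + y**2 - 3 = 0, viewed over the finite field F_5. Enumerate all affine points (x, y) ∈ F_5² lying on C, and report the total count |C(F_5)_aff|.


Affine F_5-points: {(2, 1), (2, 3), (3, 3), (4, 1), (4, 2)}; count = 5.

For each of the 25 pairs (x, y) ∈ F_5², evaluate f(x, y) mod 5. Record the zeros.
  x = 0: [0↦2, 1↦3, 2↦1, 3↦1, 4↦3]  zeros at y ∈ ∅
  x = 1: [0↦4, 1↦3, 2↦4, 3↦2, 4↦2]  zeros at y ∈ ∅
  x = 2: [0↦3, 1↦0, 2↦4, 3↦0, 4↦3]  zeros at y ∈ {1, 3}
  x = 3: [0↦4, 1↦4, 2↦1, 3↦0, 4↦1]  zeros at y ∈ {3}
  x = 4: [0↦2, 1↦0, 2↦0, 3↦2, 4↦1]  zeros at y ∈ {1, 2}
Collecting zeros: affine points = {(2, 1), (2, 3), (3, 3), (4, 1), (4, 2)}.
Total count |C(F_5)_aff| = 5.


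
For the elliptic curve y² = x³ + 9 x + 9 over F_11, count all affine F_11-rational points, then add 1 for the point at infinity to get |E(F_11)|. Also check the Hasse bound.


Affine points = {(0, 3), (0, 8), (5, 5), (5, 6), (6, 2), (6, 9), (9, 4), (9, 7)}; affine count = 8; |E(F_11)| = 9.

Discriminant check: Δ ∝ 4a³ + 27b² = 4·9³ + 27·9² = 4·729 + 27·81 ≡ 10 (mod 11). Nonzero ⇒ E is nonsingular.
For each x ∈ F_11, compute rhs = x³ + 9·x + 9 mod 11, then count y ∈ F_11 with y² ≡ rhs.
  x = 0: rhs = 9, matching y values: 3, 8 (2 points).
  x = 1: rhs = 8, matching y values: none (0 points).
  x = 2: rhs = 2, matching y values: none (0 points).
  x = 3: rhs = 8, matching y values: none (0 points).
  x = 4: rhs = 10, matching y values: none (0 points).
  x = 5: rhs = 3, matching y values: 5, 6 (2 points).
  x = 6: rhs = 4, matching y values: 2, 9 (2 points).
  x = 7: rhs = 8, matching y values: none (0 points).
  x = 8: rhs = 10, matching y values: none (0 points).
  x = 9: rhs = 5, matching y values: 4, 7 (2 points).
  x = 10: rhs = 10, matching y values: none (0 points).
Total affine count: 8.
Full point count |E(F_11)| = 8 + 1 = 9.
Hasse bound: |9 − (11+1)| = |-3| = 3 ≤ 2√11 ≈ 6.6332 ✓.


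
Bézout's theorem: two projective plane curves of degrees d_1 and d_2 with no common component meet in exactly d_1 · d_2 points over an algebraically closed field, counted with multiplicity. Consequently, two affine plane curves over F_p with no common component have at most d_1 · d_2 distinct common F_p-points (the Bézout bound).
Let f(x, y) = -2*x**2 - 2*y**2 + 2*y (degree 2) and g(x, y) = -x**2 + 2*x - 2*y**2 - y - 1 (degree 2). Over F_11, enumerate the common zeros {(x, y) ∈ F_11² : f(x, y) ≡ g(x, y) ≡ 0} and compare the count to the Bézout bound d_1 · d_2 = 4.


Common zeros: ∅; count = 0; Bézout bound = 4.

deg(f) = 2, deg(g) = 2, so Bézout bound = 4.
Scan x ∈ F_11. For each x, list the y ∈ F_11 with f(x, y) ≡ 0 and those with g(x, y) ≡ 0 (mod 11); the common zeros in that column are the intersection.
  x = 0: f ≡ 0 at y ∈ {0, 1}; g ≡ 0 at y ∈ {2, 3}; common: ∅.
  x = 1: f ≡ 0 at y ∈ ∅; g ≡ 0 at y ∈ {0, 5}; common: ∅.
  x = 2: f ≡ 0 at y ∈ ∅; g ≡ 0 at y ∈ {2, 3}; common: ∅.
  x = 3: f ≡ 0 at y ∈ {2, 10}; g ≡ 0 at y ∈ ∅; common: ∅.
  x = 4: f ≡ 0 at y ∈ {3, 9}; g ≡ 0 at y ∈ ∅; common: ∅.
  x = 5: f ≡ 0 at y ∈ {6}; g ≡ 0 at y ∈ {7, 9}; common: ∅.
  x = 6: f ≡ 0 at y ∈ {6}; g ≡ 0 at y ∈ ∅; common: ∅.
  x = 7: f ≡ 0 at y ∈ {3, 9}; g ≡ 0 at y ∈ ∅; common: ∅.
  x = 8: f ≡ 0 at y ∈ {2, 10}; g ≡ 0 at y ∈ {7, 9}; common: ∅.
  x = 9: f ≡ 0 at y ∈ ∅; g ≡ 0 at y ∈ ∅; common: ∅.
  x = 10: f ≡ 0 at y ∈ ∅; g ≡ 0 at y ∈ ∅; common: ∅.
Collecting: common zeros = ∅, so the count is 0.
Comparison with the Bézout bound: 0 ≤ 4 = deg(f)·deg(g), as expected for curves with no common component (the affine F_11-count falls short of the bound because intersections may lie at infinity, over extension fields, or carry multiplicity).


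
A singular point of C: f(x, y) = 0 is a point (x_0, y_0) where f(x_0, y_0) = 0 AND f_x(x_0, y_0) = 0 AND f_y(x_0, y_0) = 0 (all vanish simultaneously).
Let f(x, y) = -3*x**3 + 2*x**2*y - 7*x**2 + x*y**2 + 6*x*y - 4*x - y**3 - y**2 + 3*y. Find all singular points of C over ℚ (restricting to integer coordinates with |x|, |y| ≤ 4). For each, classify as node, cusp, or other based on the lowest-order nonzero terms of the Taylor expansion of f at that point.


Singular points: {(-1, -1)}; classification: cusp.

Compute partial derivatives:
  f_x = -9*x**2 + 4*x*y - 14*x + y**2 + 6*y - 4.
  f_y = 2*x**2 + 2*x*y + 6*x - 3*y**2 - 2*y + 3.
Scan x_0 ∈ {−4, ..., 4}. For each x_0, f_y(x_0, y) is a polynomial in y; find its integer roots y ∈ {−4, ..., 4}, then test f_x and f at those candidates.
  x = -4: f_y(-4, y) = -3*y**2 - 10*y + 11; no integer root y with |y| ≤ 4.
  x = -3: f_y(-3, y) = -3*y**2 - 8*y + 3; vanishes at y ∈ {-3}. (-3, -3): f_x = -16 ≠ 0.
  x = -2: f_y(-2, y) = -3*y**2 - 6*y - 1; no integer root y with |y| ≤ 4.
  x = -1: f_y(-1, y) = -3*y**2 - 4*y - 1; vanishes at y ∈ {-1}. (-1, -1): f_x = 0, f = 0 — SINGULAR.
  x = 0: f_y(0, y) = -3*y**2 - 2*y + 3; no integer root y with |y| ≤ 4.
  x = 1: f_y(1, y) = 11 - 3*y**2; no integer root y with |y| ≤ 4.
  x = 2: f_y(2, y) = -3*y**2 + 2*y + 23; no integer root y with |y| ≤ 4.
  x = 3: f_y(3, y) = -3*y**2 + 4*y + 39; vanishes at y ∈ {-3}. (3, -3): f_x = -172 ≠ 0.
  x = 4: f_y(4, y) = -3*y**2 + 6*y + 59; no integer root y with |y| ≤ 4.
Only singular point on the grid: (-1, -1).
Classify: substitute x = -1 + u, y = -1 + v and expand: f = -3*u**3 + 2*u**2*v + u*v**2 - v**3 + v**2.
No constant or linear terms (consistent with a singular point). Quadratic part: v**2. Cubic part: -3*u**3 + 2*u**2*v + u*v**2 - v**3.
The quadratic part v**2 is a perfect square, so there is a single (double) tangent line v = 0, i.e. y = -1. Restricting the cubic part to that line (v = 0) leaves -3*u**3 ≠ 0, so f is not divisible by v and the branch is v² ≈ 3*u**3 to lowest order — this is a cusp.
Classification: cusp.


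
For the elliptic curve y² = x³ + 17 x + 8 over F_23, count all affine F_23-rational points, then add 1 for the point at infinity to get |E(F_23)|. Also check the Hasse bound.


Affine points = {(0, 10), (0, 13), (1, 7), (1, 16), (2, 2), (2, 21), (4, 5), (4, 18), (6, 2), (6, 21), (8, 9), (8, 14), (9, 4), (9, 19), (11, 10), (11, 13), (12, 10), (12, 13), (14, 0), (15, 2), (15, 21), (16, 11), (16, 12), (17, 9), (17, 14), (21, 9), (21, 14), (22, 6), (22, 17)}; affine count = 29; |E(F_23)| = 30.

Discriminant check: Δ ∝ 4a³ + 27b² = 4·17³ + 27·8² = 4·4913 + 27·64 ≡ 13 (mod 23). Nonzero ⇒ E is nonsingular.
For each x ∈ F_23, compute rhs = x³ + 17·x + 8 mod 23, then count y ∈ F_23 with y² ≡ rhs.
  x = 0: rhs = 8, matching y values: 10, 13 (2 points).
  x = 1: rhs = 3, matching y values: 7, 16 (2 points).
  x = 2: rhs = 4, matching y values: 2, 21 (2 points).
  x = 3: rhs = 17, matching y values: none (0 points).
  x = 4: rhs = 2, matching y values: 5, 18 (2 points).
  x = 5: rhs = 11, matching y values: none (0 points).
  x = 6: rhs = 4, matching y values: 2, 21 (2 points).
  x = 7: rhs = 10, matching y values: none (0 points).
  x = 8: rhs = 12, matching y values: 9, 14 (2 points).
  x = 9: rhs = 16, matching y values: 4, 19 (2 points).
  x = 10: rhs = 5, matching y values: none (0 points).
  x = 11: rhs = 8, matching y values: 10, 13 (2 points).
  x = 12: rhs = 8, matching y values: 10, 13 (2 points).
  x = 13: rhs = 11, matching y values: none (0 points).
  x = 14: rhs = 0, matching y values: 0 (1 points).
  x = 15: rhs = 4, matching y values: 2, 21 (2 points).
  x = 16: rhs = 6, matching y values: 11, 12 (2 points).
  x = 17: rhs = 12, matching y values: 9, 14 (2 points).
  x = 18: rhs = 5, matching y values: none (0 points).
  x = 19: rhs = 14, matching y values: none (0 points).
  x = 20: rhs = 22, matching y values: none (0 points).
  x = 21: rhs = 12, matching y values: 9, 14 (2 points).
  x = 22: rhs = 13, matching y values: 6, 17 (2 points).
Total affine count: 29.
Full point count |E(F_23)| = 29 + 1 = 30.
Hasse bound: |30 − (23+1)| = |6| = 6 ≤ 2√23 ≈ 9.5917 ✓.


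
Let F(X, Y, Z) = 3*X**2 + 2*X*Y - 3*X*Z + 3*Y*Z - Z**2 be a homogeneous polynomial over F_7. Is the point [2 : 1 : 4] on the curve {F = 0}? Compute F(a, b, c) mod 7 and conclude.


F(2,1,4) ≡ 2 (mod 7); P is NOT on the curve.

Evaluate F(2, 1, 4) term-by-term (mod 7).
  3*X**2 ↦ 3·4·1·1 = 12
  2*X*Y ↦ 2·2·1·1 = 4
  -3*X*Z ↦ -3·2·1·4 = -24
  3*Y*Z ↦ 3·1·1·4 = 12
  -Z**2 ↦ -1·1·1·16 = -16
Sum: F(2, 1, 4) = (12) + (4) + (-24) + (12) + (-16) = -12.
Reducing mod 7: -12 ≡ 2 (mod 7).
Since F(a, b, c) ≡ 2 ≠ 0 (mod 7), P does NOT lie on the curve.


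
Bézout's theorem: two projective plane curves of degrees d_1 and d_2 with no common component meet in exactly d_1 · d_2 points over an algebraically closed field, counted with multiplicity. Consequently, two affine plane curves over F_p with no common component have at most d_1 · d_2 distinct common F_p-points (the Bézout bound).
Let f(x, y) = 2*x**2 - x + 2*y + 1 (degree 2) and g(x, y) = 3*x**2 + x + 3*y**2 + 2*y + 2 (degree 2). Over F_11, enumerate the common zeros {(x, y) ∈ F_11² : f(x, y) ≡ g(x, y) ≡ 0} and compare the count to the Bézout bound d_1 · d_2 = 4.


Common zeros: ∅; count = 0; Bézout bound = 4.

deg(f) = 2, deg(g) = 2, so Bézout bound = 4.
Scan x ∈ F_11. For each x, list the y ∈ F_11 with f(x, y) ≡ 0 and those with g(x, y) ≡ 0 (mod 11); the common zeros in that column are the intersection.
  x = 0: f ≡ 0 at y ∈ {5}; g ≡ 0 at y ∈ ∅; common: ∅.
  x = 1: f ≡ 0 at y ∈ {10}; g ≡ 0 at y ∈ {1, 2}; common: ∅.
  x = 2: f ≡ 0 at y ∈ {2}; g ≡ 0 at y ∈ ∅; common: ∅.
  x = 3: f ≡ 0 at y ∈ {3}; g ≡ 0 at y ∈ {4, 10}; common: ∅.
  x = 4: f ≡ 0 at y ∈ {2}; g ≡ 0 at y ∈ {4, 10}; common: ∅.
  x = 5: f ≡ 0 at y ∈ {10}; g ≡ 0 at y ∈ ∅; common: ∅.
  x = 6: f ≡ 0 at y ∈ {5}; g ≡ 0 at y ∈ {1, 2}; common: ∅.
  x = 7: f ≡ 0 at y ∈ {9}; g ≡ 0 at y ∈ ∅; common: ∅.
  x = 8: f ≡ 0 at y ∈ {0}; g ≡ 0 at y ∈ {7}; common: ∅.
  x = 9: f ≡ 0 at y ∈ {0}; g ≡ 0 at y ∈ {6, 8}; common: ∅.
  x = 10: f ≡ 0 at y ∈ {9}; g ≡ 0 at y ∈ {7}; common: ∅.
Collecting: common zeros = ∅, so the count is 0.
Comparison with the Bézout bound: 0 ≤ 4 = deg(f)·deg(g), as expected for curves with no common component (the affine F_11-count falls short of the bound because intersections may lie at infinity, over extension fields, or carry multiplicity).
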